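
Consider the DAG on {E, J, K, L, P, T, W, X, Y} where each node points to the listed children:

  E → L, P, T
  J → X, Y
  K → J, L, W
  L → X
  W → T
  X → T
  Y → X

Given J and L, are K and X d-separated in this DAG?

Yes

We examine all 6 paths between K and X:
Path 1: K → W → T ← X
  T is a collider here and neither T nor any of its descendants is conditioned on, so the collider stays closed — the path is blocked at T.
Path 2: K → W → T ← E → L → X
  T is a collider here and neither T nor any of its descendants is conditioned on, so the collider stays closed — the path is blocked at T.
Path 3: K → L → X
  L is a chain here and L is conditioned on, so the path is blocked at L.
Path 4: K → L ← E → T ← X
  T is a collider here and neither T nor any of its descendants is conditioned on, so the collider stays closed — the path is blocked at T.
Path 5: K → J → Y → X
  J is a chain here and J is conditioned on, so the path is blocked at J.
Path 6: K → J → X
  J is a chain here and J is conditioned on, so the path is blocked at J.
Since every path is blocked, d-separation holds.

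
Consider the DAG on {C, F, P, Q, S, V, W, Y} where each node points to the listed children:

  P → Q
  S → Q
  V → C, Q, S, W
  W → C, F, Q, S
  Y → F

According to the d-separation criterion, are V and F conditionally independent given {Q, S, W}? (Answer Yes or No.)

Yes

We examine all 6 paths between V and F:
  1. V → S → Q ← W → F — S:chain[blocks]; Q:collider[open]; W:fork[blocks] ⇒ blocked
  2. V → S ← W → F — S:collider[open]; W:fork[blocks] ⇒ blocked
  3. V → C ← W → F — C:collider[blocks]; W:fork[blocks] ⇒ blocked
  4. V → Q ← S ← W → F — Q:collider[open]; S:chain[blocks]; W:fork[blocks] ⇒ blocked
  5. V → Q ← W → F — Q:collider[open]; W:fork[blocks] ⇒ blocked
  6. V → W → F — W:chain[blocks] ⇒ blocked
All paths are blocked; V ⊥ F | {Q, S, W} holds.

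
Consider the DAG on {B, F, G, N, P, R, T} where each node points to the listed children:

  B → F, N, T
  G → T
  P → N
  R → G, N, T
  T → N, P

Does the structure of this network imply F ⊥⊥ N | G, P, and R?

Enumerating the 5 paths from F to N and testing each for blocking by {G, P, R}:
Path 1: F ← B → N
  B is a fork and B is not conditioned on — no node blocks this path, so it is active.
Path 2: F ← B → T → N
  B is a fork and B is not conditioned on; T is a chain and T is not conditioned on — no node blocks this path, so it is active.
Path 3: F ← B → T ← G ← R → N
  G is a chain here and G is conditioned on, so the path is blocked at G.
Path 4: F ← B → T → P → N
  P is a chain here and P is conditioned on, so the path is blocked at P.
Path 5: F ← B → T ← R → N
  R is a fork here and R is conditioned on, so the path is blocked at R.
Since the path F ← B → N is active, F and N are not d-separated given {G, P, R}.

No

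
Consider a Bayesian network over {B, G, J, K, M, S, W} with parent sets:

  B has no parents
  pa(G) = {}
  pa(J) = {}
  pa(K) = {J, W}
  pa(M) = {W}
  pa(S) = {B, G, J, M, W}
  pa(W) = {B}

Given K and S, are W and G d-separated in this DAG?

4 paths connect W and G; each must be blocked for d-separation to hold:
  1. W → S ← G — S:collider[open] ⇒ active
  2. W → M → S ← G — M:chain[open]; S:collider[open] ⇒ active
  3. W → K ← J → S ← G — K:collider[open]; J:fork[open]; S:collider[open] ⇒ active
  4. W ← B → S ← G — B:fork[open]; S:collider[open] ⇒ active
Since the path W → S ← G is active, W and G are not d-separated given {K, S}.

No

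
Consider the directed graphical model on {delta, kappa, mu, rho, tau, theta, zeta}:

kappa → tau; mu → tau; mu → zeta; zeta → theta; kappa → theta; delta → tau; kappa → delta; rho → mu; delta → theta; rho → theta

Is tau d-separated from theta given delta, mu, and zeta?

There are 6 undirected paths between tau and theta; checking each against the conditioning set {delta, mu, zeta}:
Path 1: tau ← kappa → theta
  kappa is a fork and kappa is not conditioned on — no node blocks this path, so it is active.
Path 2: tau ← kappa → delta → theta
  delta is a chain here and delta is conditioned on, so the path is blocked at delta.
Path 3: tau ← mu → zeta → theta
  mu is a fork here and mu is conditioned on, so the path is blocked at mu.
Path 4: tau ← mu ← rho → theta
  mu is a chain here and mu is conditioned on, so the path is blocked at mu.
Path 5: tau ← delta ← kappa → theta
  delta is a chain here and delta is conditioned on, so the path is blocked at delta.
Path 6: tau ← delta → theta
  delta is a fork here and delta is conditioned on, so the path is blocked at delta.
Since the path tau ← kappa → theta is active, tau and theta are not d-separated given {delta, mu, zeta}.

No — tau and theta are not d-separated given {delta, mu, zeta}.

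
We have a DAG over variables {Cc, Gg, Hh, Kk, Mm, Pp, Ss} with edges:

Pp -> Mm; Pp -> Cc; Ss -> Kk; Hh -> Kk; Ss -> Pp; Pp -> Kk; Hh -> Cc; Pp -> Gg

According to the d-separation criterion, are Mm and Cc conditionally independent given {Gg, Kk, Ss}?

No

Enumerating the 3 paths from Mm to Cc and testing each for blocking by {Gg, Kk, Ss}:
Path 1: Mm ← Pp → Kk ← Hh → Cc
  Pp is a fork and Pp is not conditioned on; Kk is a collider and Kk is conditioned on, which opens it; Hh is a fork and Hh is not conditioned on — no node blocks this path, so it is active.
Path 2: Mm ← Pp → Cc
  Pp is a fork and Pp is not conditioned on — no node blocks this path, so it is active.
Path 3: Mm ← Pp ← Ss → Kk ← Hh → Cc
  Ss is a fork here and Ss is conditioned on, so the path is blocked at Ss.
At least one path is unblocked, so d-separation fails.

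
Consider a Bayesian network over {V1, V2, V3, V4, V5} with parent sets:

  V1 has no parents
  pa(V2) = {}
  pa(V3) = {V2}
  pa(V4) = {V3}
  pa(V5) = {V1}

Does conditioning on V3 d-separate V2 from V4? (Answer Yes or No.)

There is one path between V2 and V4:
  1. V2 → V3 → V4 — V3:chain[blocks] ⇒ blocked
All paths are blocked; V2 ⊥ V4 | {V3} holds.

Yes — V2 and V4 are d-separated given {V3}.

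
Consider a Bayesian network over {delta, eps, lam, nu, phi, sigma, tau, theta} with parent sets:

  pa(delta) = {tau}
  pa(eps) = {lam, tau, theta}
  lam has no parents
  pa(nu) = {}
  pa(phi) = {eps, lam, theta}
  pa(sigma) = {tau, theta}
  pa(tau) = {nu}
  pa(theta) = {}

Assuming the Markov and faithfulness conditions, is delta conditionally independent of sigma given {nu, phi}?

No

4 paths connect delta and sigma; each must be blocked for d-separation to hold:
  1. delta ← tau → eps ← theta → sigma — tau:fork[open]; eps:collider[open]; theta:fork[open] ⇒ active
  2. delta ← tau → eps → phi ← theta → sigma — tau:fork[open]; eps:chain[open]; phi:collider[open]; theta:fork[open] ⇒ active
  3. delta ← tau → eps ← lam → phi ← theta → sigma — tau:fork[open]; eps:collider[open]; lam:fork[open]; phi:collider[open]; theta:fork[open] ⇒ active
  4. delta ← tau → sigma — tau:fork[open] ⇒ active
Since the path delta ← tau → eps ← theta → sigma is active, delta and sigma are not d-separated given {nu, phi}.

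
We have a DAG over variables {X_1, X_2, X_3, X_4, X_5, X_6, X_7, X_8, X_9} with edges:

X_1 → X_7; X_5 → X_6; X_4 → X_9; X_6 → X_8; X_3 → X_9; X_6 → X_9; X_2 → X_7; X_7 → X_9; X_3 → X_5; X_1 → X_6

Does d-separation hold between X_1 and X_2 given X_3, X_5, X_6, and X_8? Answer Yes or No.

Yes — X_1 and X_2 are d-separated given {X_3, X_5, X_6, X_8}.

3 paths connect X_1 and X_2; each must be blocked for d-separation to hold:
  1. X_1 → X_6 ← X_5 ← X_3 → X_9 ← X_7 ← X_2 — X_6:collider[open]; X_5:chain[blocks]; X_3:fork[blocks]; X_9:collider[blocks]; X_7:chain[open] ⇒ blocked
  2. X_1 → X_6 → X_9 ← X_7 ← X_2 — X_6:chain[blocks]; X_9:collider[blocks]; X_7:chain[open] ⇒ blocked
  3. X_1 → X_7 ← X_2 — X_7:collider[blocks] ⇒ blocked
Since every path is blocked, d-separation holds.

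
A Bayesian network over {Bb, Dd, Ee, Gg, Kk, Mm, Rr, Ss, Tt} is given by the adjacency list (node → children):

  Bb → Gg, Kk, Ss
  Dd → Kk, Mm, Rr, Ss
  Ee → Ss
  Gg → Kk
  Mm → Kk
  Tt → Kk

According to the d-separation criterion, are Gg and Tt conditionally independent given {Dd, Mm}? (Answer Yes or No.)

We examine all 4 paths between Gg and Tt:
Path 1: Gg → Kk ← Tt
  Kk is a collider here and neither Kk nor any of its descendants is conditioned on, so the collider stays closed — the path is blocked at Kk.
Path 2: Gg ← Bb → Kk ← Tt
  Kk is a collider here and neither Kk nor any of its descendants is conditioned on, so the collider stays closed — the path is blocked at Kk.
Path 3: Gg ← Bb → Ss ← Dd → Kk ← Tt
  Ss is a collider here and neither Ss nor any of its descendants is conditioned on, so the collider stays closed — the path is blocked at Ss.
Path 4: Gg ← Bb → Ss ← Dd → Mm → Kk ← Tt
  Ss is a collider here and neither Ss nor any of its descendants is conditioned on, so the collider stays closed — the path is blocked at Ss.
Every path is blocked, so Gg and Tt are d-separated given {Dd, Mm}.

Yes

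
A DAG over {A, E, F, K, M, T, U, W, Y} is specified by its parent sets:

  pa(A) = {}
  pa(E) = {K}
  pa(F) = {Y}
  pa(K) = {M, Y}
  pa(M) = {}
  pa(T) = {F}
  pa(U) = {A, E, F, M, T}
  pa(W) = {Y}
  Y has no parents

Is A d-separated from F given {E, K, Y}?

There are 4 undirected paths between A and F; checking each against the conditioning set {E, K, Y}:
Path 1: A → U ← E ← K ← Y → F
  U is a collider here and neither U nor any of its descendants is conditioned on, so the collider stays closed — the path is blocked at U.
Path 2: A → U ← T ← F
  U is a collider here and neither U nor any of its descendants is conditioned on, so the collider stays closed — the path is blocked at U.
Path 3: A → U ← M → K ← Y → F
  U is a collider here and neither U nor any of its descendants is conditioned on, so the collider stays closed — the path is blocked at U.
Path 4: A → U ← F
  U is a collider here and neither U nor any of its descendants is conditioned on, so the collider stays closed — the path is blocked at U.
All paths are blocked; A ⊥ F | {E, K, Y} holds.

Yes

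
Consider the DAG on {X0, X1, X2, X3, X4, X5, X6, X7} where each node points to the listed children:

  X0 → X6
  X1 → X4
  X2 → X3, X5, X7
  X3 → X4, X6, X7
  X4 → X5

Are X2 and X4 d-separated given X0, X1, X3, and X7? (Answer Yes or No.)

Yes

3 paths connect X2 and X4; each must be blocked for d-separation to hold:
Path 1: X2 → X5 ← X4
  X5 is a collider here and neither X5 nor any of its descendants is conditioned on, so the collider stays closed — the path is blocked at X5.
Path 2: X2 → X3 → X4
  X3 is a chain here and X3 is conditioned on, so the path is blocked at X3.
Path 3: X2 → X7 ← X3 → X4
  X3 is a fork here and X3 is conditioned on, so the path is blocked at X3.
Every path is blocked, so X2 and X4 are d-separated given {X0, X1, X3, X7}.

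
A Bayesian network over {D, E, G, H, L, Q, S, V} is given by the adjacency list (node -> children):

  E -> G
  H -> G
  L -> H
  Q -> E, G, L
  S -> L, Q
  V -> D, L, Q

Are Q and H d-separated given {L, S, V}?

Yes — Q and H are d-separated given {L, S, V}.

There are 5 undirected paths between Q and H; checking each against the conditioning set {L, S, V}:
  1. Q ← V → L → H — V:fork[blocks]; L:chain[blocks] ⇒ blocked
  2. Q → E → G ← H — E:chain[open]; G:collider[blocks] ⇒ blocked
  3. Q → G ← H — G:collider[blocks] ⇒ blocked
  4. Q → L → H — L:chain[blocks] ⇒ blocked
  5. Q ← S → L → H — S:fork[blocks]; L:chain[blocks] ⇒ blocked
All paths are blocked; Q ⊥ H | {L, S, V} holds.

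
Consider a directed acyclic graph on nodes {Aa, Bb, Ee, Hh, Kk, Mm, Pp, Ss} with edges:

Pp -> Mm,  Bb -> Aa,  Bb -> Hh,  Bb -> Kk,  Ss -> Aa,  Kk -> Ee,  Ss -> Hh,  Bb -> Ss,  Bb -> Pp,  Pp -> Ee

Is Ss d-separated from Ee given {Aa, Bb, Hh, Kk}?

Yes — Ss and Ee are d-separated given {Aa, Bb, Hh, Kk}.

We examine all 6 paths between Ss and Ee:
  1. Ss → Aa ← Bb → Pp → Ee — Aa:collider[open]; Bb:fork[blocks]; Pp:chain[open] ⇒ blocked
  2. Ss → Aa ← Bb → Kk → Ee — Aa:collider[open]; Bb:fork[blocks]; Kk:chain[blocks] ⇒ blocked
  3. Ss ← Bb → Pp → Ee — Bb:fork[blocks]; Pp:chain[open] ⇒ blocked
  4. Ss ← Bb → Kk → Ee — Bb:fork[blocks]; Kk:chain[blocks] ⇒ blocked
  5. Ss → Hh ← Bb → Pp → Ee — Hh:collider[open]; Bb:fork[blocks]; Pp:chain[open] ⇒ blocked
  6. Ss → Hh ← Bb → Kk → Ee — Hh:collider[open]; Bb:fork[blocks]; Kk:chain[blocks] ⇒ blocked
Since every path is blocked, d-separation holds.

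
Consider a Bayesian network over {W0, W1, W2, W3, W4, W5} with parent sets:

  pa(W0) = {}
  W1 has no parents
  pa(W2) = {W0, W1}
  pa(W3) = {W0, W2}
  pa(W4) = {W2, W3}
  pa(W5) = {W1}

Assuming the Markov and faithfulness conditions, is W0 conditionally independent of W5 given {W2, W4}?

There are 3 undirected paths between W0 and W5; checking each against the conditioning set {W2, W4}:
Path 1: W0 → W2 ← W1 → W5
  W2 is a collider and W2 is conditioned on, which opens it; W1 is a fork and W1 is not conditioned on — no node blocks this path, so it is active.
Path 2: W0 → W3 ← W2 ← W1 → W5
  W2 is a chain here and W2 is conditioned on, so the path is blocked at W2.
Path 3: W0 → W3 → W4 ← W2 ← W1 → W5
  W2 is a chain here and W2 is conditioned on, so the path is blocked at W2.
Since the path W0 → W2 ← W1 → W5 is active, W0 and W5 are not d-separated given {W2, W4}.

No — W0 and W5 are not d-separated given {W2, W4}.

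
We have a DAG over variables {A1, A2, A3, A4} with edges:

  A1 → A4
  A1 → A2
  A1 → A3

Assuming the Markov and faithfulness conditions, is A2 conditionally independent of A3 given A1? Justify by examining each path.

There is one path between A2 and A3:
Path 1: A2 ← A1 → A3
  A1 is a fork here and A1 is conditioned on, so the path is blocked at A1.
Since every path is blocked, d-separation holds.

Yes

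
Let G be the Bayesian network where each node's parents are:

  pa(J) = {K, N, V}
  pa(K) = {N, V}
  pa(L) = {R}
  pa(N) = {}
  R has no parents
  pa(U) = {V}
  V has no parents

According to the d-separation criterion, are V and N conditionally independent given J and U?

No

4 paths connect V and N; each must be blocked for d-separation to hold:
Path 1: V → K → J ← N
  K is a chain and K is not conditioned on; J is a collider and J is conditioned on, which opens it — no node blocks this path, so it is active.
Path 2: V → K ← N
  K is a collider and its descendant J is conditioned on, which opens it — no node blocks this path, so it is active.
Path 3: V → J ← K ← N
  J is a collider and J is conditioned on, which opens it; K is a chain and K is not conditioned on — no node blocks this path, so it is active.
Path 4: V → J ← N
  J is a collider and J is conditioned on, which opens it — no node blocks this path, so it is active.
Since the path V → K → J ← N is active, V and N are not d-separated given {J, U}.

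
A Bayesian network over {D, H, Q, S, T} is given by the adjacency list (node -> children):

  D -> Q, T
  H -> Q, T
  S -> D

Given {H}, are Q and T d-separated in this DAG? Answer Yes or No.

No

There are 2 undirected paths between Q and T; checking each against the conditioning set {H}:
Path 1: Q ← D → T
  D is a fork and D is not conditioned on — no node blocks this path, so it is active.
Path 2: Q ← H → T
  H is a fork here and H is conditioned on, so the path is blocked at H.
Because an active path exists, Q and T are not d-separated.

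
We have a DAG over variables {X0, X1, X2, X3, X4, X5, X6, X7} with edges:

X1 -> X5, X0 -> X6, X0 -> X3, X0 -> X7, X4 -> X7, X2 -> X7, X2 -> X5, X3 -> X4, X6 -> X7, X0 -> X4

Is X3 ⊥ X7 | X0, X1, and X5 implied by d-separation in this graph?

There are 6 undirected paths between X3 and X7; checking each against the conditioning set {X0, X1, X5}:
  1. X3 → X4 → X7 — X4:chain[open] ⇒ active
  2. X3 → X4 ← X0 → X7 — X4:collider[blocks]; X0:fork[blocks] ⇒ blocked
  3. X3 → X4 ← X0 → X6 → X7 — X4:collider[blocks]; X0:fork[blocks]; X6:chain[open] ⇒ blocked
  4. X3 ← X0 → X7 — X0:fork[blocks] ⇒ blocked
  5. X3 ← X0 → X4 → X7 — X0:fork[blocks]; X4:chain[open] ⇒ blocked
  6. X3 ← X0 → X6 → X7 — X0:fork[blocks]; X6:chain[open] ⇒ blocked
At least one path is unblocked, so d-separation fails.

No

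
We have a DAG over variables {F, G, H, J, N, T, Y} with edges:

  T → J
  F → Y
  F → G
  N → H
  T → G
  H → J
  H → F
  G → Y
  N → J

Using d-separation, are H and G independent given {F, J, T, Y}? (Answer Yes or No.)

Yes

Enumerating the 4 paths from H to G and testing each for blocking by {F, J, T, Y}:
Path 1: H → J ← T → G
  T is a fork here and T is conditioned on, so the path is blocked at T.
Path 2: H → F → G
  F is a chain here and F is conditioned on, so the path is blocked at F.
Path 3: H → F → Y ← G
  F is a chain here and F is conditioned on, so the path is blocked at F.
Path 4: H ← N → J ← T → G
  T is a fork here and T is conditioned on, so the path is blocked at T.
All paths are blocked; H ⊥ G | {F, J, T, Y} holds.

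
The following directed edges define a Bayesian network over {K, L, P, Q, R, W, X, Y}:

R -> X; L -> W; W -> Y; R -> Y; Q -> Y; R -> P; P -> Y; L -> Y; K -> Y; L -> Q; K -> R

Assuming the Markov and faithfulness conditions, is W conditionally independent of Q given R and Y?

Enumerating the 4 paths from W to Q and testing each for blocking by {R, Y}:
Path 1: W ← L → Q
  L is a fork and L is not conditioned on — no node blocks this path, so it is active.
Path 2: W ← L → Y ← Q
  L is a fork and L is not conditioned on; Y is a collider and Y is conditioned on, which opens it — no node blocks this path, so it is active.
Path 3: W → Y ← Q
  Y is a collider and Y is conditioned on, which opens it — no node blocks this path, so it is active.
Path 4: W → Y ← L → Q
  Y is a collider and Y is conditioned on, which opens it; L is a fork and L is not conditioned on — no node blocks this path, so it is active.
Because an active path exists, W and Q are not d-separated.

No — W and Q are not d-separated given {R, Y}.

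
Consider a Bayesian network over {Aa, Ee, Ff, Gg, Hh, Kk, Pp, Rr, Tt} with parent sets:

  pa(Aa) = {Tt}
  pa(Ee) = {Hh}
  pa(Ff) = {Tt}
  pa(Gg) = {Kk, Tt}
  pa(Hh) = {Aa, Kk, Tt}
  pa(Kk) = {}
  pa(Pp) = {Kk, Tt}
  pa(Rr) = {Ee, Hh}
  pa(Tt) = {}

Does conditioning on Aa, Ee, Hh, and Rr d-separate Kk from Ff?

No

There are 4 undirected paths between Kk and Ff; checking each against the conditioning set {Aa, Ee, Hh, Rr}:
  1. Kk → Gg ← Tt → Ff — Gg:collider[blocks]; Tt:fork[open] ⇒ blocked
  2. Kk → Pp ← Tt → Ff — Pp:collider[blocks]; Tt:fork[open] ⇒ blocked
  3. Kk → Hh ← Tt → Ff — Hh:collider[open]; Tt:fork[open] ⇒ active
  4. Kk → Hh ← Aa ← Tt → Ff — Hh:collider[open]; Aa:chain[blocks]; Tt:fork[open] ⇒ blocked
Since the path Kk → Hh ← Tt → Ff is active, Kk and Ff are not d-separated given {Aa, Ee, Hh, Rr}.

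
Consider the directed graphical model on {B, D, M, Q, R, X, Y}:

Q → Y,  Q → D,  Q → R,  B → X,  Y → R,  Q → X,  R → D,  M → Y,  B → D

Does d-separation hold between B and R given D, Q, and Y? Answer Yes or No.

No

Enumerating the 6 paths from B to R and testing each for blocking by {D, Q, Y}:
  1. B → D ← Q → R — D:collider[open]; Q:fork[blocks] ⇒ blocked
  2. B → D ← Q → Y → R — D:collider[open]; Q:fork[blocks]; Y:chain[blocks] ⇒ blocked
  3. B → D ← R — D:collider[open] ⇒ active
  4. B → X ← Q → D ← R — X:collider[blocks]; Q:fork[blocks]; D:collider[open] ⇒ blocked
  5. B → X ← Q → R — X:collider[blocks]; Q:fork[blocks] ⇒ blocked
  6. B → X ← Q → Y → R — X:collider[blocks]; Q:fork[blocks]; Y:chain[blocks] ⇒ blocked
Since the path B → D ← R is active, B and R are not d-separated given {D, Q, Y}.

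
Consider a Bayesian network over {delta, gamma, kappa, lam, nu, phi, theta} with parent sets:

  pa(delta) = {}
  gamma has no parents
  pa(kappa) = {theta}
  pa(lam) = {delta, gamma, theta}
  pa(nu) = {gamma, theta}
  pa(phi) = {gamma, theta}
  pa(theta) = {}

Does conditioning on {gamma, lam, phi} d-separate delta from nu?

No

We examine all 4 paths between delta and nu:
Path 1: delta → lam ← theta → phi ← gamma → nu
  gamma is a fork here and gamma is conditioned on, so the path is blocked at gamma.
Path 2: delta → lam ← theta → nu
  lam is a collider and lam is conditioned on, which opens it; theta is a fork and theta is not conditioned on — no node blocks this path, so it is active.
Path 3: delta → lam ← gamma → phi ← theta → nu
  gamma is a fork here and gamma is conditioned on, so the path is blocked at gamma.
Path 4: delta → lam ← gamma → nu
  gamma is a fork here and gamma is conditioned on, so the path is blocked at gamma.
Because an active path exists, delta and nu are not d-separated.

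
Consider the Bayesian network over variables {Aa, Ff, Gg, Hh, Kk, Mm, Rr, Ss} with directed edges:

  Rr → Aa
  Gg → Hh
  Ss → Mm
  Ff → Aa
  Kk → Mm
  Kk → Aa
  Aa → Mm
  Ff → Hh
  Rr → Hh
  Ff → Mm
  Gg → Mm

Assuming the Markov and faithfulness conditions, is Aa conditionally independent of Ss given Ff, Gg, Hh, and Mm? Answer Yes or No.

6 paths connect Aa and Ss; each must be blocked for d-separation to hold:
  1. Aa ← Rr → Hh ← Ff → Mm ← Ss — Rr:fork[open]; Hh:collider[open]; Ff:fork[blocks]; Mm:collider[open] ⇒ blocked
  2. Aa ← Rr → Hh ← Gg → Mm ← Ss — Rr:fork[open]; Hh:collider[open]; Gg:fork[blocks]; Mm:collider[open] ⇒ blocked
  3. Aa ← Ff → Hh ← Gg → Mm ← Ss — Ff:fork[blocks]; Hh:collider[open]; Gg:fork[blocks]; Mm:collider[open] ⇒ blocked
  4. Aa ← Ff → Mm ← Ss — Ff:fork[blocks]; Mm:collider[open] ⇒ blocked
  5. Aa ← Kk → Mm ← Ss — Kk:fork[open]; Mm:collider[open] ⇒ active
  6. Aa → Mm ← Ss — Mm:collider[open] ⇒ active
Because an active path exists, Aa and Ss are not d-separated.

No — Aa and Ss are not d-separated given {Ff, Gg, Hh, Mm}.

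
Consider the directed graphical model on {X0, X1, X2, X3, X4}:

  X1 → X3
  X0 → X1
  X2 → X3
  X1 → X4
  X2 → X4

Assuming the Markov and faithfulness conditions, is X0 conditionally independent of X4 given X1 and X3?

2 paths connect X0 and X4; each must be blocked for d-separation to hold:
  1. X0 → X1 → X4 — X1:chain[blocks] ⇒ blocked
  2. X0 → X1 → X3 ← X2 → X4 — X1:chain[blocks]; X3:collider[open]; X2:fork[open] ⇒ blocked
Since every path is blocked, d-separation holds.

Yes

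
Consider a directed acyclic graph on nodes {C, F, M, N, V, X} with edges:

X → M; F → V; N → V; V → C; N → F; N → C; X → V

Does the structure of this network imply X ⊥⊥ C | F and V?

No — X and C are not d-separated given {F, V}.

3 paths connect X and C; each must be blocked for d-separation to hold:
Path 1: X → V ← N → C
  V is a collider and V is conditioned on, which opens it; N is a fork and N is not conditioned on — no node blocks this path, so it is active.
Path 2: X → V → C
  V is a chain here and V is conditioned on, so the path is blocked at V.
Path 3: X → V ← F ← N → C
  F is a chain here and F is conditioned on, so the path is blocked at F.
Because an active path exists, X and C are not d-separated.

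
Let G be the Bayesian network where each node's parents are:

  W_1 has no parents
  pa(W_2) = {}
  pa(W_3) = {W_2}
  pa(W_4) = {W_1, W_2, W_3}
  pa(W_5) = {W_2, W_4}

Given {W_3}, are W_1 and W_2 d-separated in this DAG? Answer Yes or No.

Yes — W_1 and W_2 are d-separated given {W_3}.

There are 3 undirected paths between W_1 and W_2; checking each against the conditioning set {W_3}:
Path 1: W_1 → W_4 → W_5 ← W_2
  W_5 is a collider here and neither W_5 nor any of its descendants is conditioned on, so the collider stays closed — the path is blocked at W_5.
Path 2: W_1 → W_4 ← W_3 ← W_2
  W_4 is a collider here and neither W_4 nor any of its descendants is conditioned on, so the collider stays closed — the path is blocked at W_4.
Path 3: W_1 → W_4 ← W_2
  W_4 is a collider here and neither W_4 nor any of its descendants is conditioned on, so the collider stays closed — the path is blocked at W_4.
Since every path is blocked, d-separation holds.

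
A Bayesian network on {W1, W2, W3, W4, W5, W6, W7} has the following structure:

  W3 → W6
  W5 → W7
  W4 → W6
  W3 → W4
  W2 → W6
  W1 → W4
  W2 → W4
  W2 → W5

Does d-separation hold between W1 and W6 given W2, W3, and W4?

There are 3 undirected paths between W1 and W6; checking each against the conditioning set {W2, W3, W4}:
Path 1: W1 → W4 ← W2 → W6
  W2 is a fork here and W2 is conditioned on, so the path is blocked at W2.
Path 2: W1 → W4 ← W3 → W6
  W3 is a fork here and W3 is conditioned on, so the path is blocked at W3.
Path 3: W1 → W4 → W6
  W4 is a chain here and W4 is conditioned on, so the path is blocked at W4.
Since every path is blocked, d-separation holds.

Yes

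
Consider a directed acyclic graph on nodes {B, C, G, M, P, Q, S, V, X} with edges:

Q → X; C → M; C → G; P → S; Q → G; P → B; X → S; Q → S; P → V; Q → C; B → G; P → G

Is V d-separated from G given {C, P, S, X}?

Yes

There are 6 undirected paths between V and G; checking each against the conditioning set {C, P, S, X}:
  1. V ← P → G — P:fork[blocks] ⇒ blocked
  2. V ← P → S ← Q → C → G — P:fork[blocks]; S:collider[open]; Q:fork[open]; C:chain[blocks] ⇒ blocked
  3. V ← P → S ← Q → G — P:fork[blocks]; S:collider[open]; Q:fork[open] ⇒ blocked
  4. V ← P → S ← X ← Q → C → G — P:fork[blocks]; S:collider[open]; X:chain[blocks]; Q:fork[open]; C:chain[blocks] ⇒ blocked
  5. V ← P → S ← X ← Q → G — P:fork[blocks]; S:collider[open]; X:chain[blocks]; Q:fork[open] ⇒ blocked
  6. V ← P → B → G — P:fork[blocks]; B:chain[open] ⇒ blocked
Since every path is blocked, d-separation holds.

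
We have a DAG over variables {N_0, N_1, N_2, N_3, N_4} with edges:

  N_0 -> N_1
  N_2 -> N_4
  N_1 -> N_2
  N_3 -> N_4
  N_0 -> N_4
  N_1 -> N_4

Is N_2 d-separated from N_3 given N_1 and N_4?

We examine all 3 paths between N_2 and N_3:
Path 1: N_2 ← N_1 → N_4 ← N_3
  N_1 is a fork here and N_1 is conditioned on, so the path is blocked at N_1.
Path 2: N_2 ← N_1 ← N_0 → N_4 ← N_3
  N_1 is a chain here and N_1 is conditioned on, so the path is blocked at N_1.
Path 3: N_2 → N_4 ← N_3
  N_4 is a collider and N_4 is conditioned on, which opens it — no node blocks this path, so it is active.
At least one path is unblocked, so d-separation fails.

No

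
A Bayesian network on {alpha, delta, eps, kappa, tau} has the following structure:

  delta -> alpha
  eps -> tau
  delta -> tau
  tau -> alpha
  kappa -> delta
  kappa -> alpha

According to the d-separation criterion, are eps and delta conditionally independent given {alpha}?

We examine all 3 paths between eps and delta:
Path 1: eps → tau ← delta
  tau is a collider and its descendant alpha is conditioned on, which opens it — no node blocks this path, so it is active.
Path 2: eps → tau → alpha ← kappa → delta
  tau is a chain and tau is not conditioned on; alpha is a collider and alpha is conditioned on, which opens it; kappa is a fork and kappa is not conditioned on — no node blocks this path, so it is active.
Path 3: eps → tau → alpha ← delta
  tau is a chain and tau is not conditioned on; alpha is a collider and alpha is conditioned on, which opens it — no node blocks this path, so it is active.
Because an active path exists, eps and delta are not d-separated.

No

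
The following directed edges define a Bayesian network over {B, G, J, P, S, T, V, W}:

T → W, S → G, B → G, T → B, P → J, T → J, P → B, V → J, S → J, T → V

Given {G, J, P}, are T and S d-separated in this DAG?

No

Enumerating the 6 paths from T to S and testing each for blocking by {G, J, P}:
Path 1: T → V → J ← P → B → G ← S
  P is a fork here and P is conditioned on, so the path is blocked at P.
Path 2: T → V → J ← S
  V is a chain and V is not conditioned on; J is a collider and J is conditioned on, which opens it — no node blocks this path, so it is active.
Path 3: T → B → G ← S
  B is a chain and B is not conditioned on; G is a collider and G is conditioned on, which opens it — no node blocks this path, so it is active.
Path 4: T → B ← P → J ← S
  P is a fork here and P is conditioned on, so the path is blocked at P.
Path 5: T → J ← P → B → G ← S
  P is a fork here and P is conditioned on, so the path is blocked at P.
Path 6: T → J ← S
  J is a collider and J is conditioned on, which opens it — no node blocks this path, so it is active.
At least one path is unblocked, so d-separation fails.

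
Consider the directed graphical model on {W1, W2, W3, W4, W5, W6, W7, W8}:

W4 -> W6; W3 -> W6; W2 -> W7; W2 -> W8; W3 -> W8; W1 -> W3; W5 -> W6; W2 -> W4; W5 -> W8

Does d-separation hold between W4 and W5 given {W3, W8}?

We examine all 4 paths between W4 and W5:
Path 1: W4 ← W2 → W8 ← W3 → W6 ← W5
  W3 is a fork here and W3 is conditioned on, so the path is blocked at W3.
Path 2: W4 ← W2 → W8 ← W5
  W2 is a fork and W2 is not conditioned on; W8 is a collider and W8 is conditioned on, which opens it — no node blocks this path, so it is active.
Path 3: W4 → W6 ← W3 → W8 ← W5
  W6 is a collider here and neither W6 nor any of its descendants is conditioned on, so the collider stays closed — the path is blocked at W6.
Path 4: W4 → W6 ← W5
  W6 is a collider here and neither W6 nor any of its descendants is conditioned on, so the collider stays closed — the path is blocked at W6.
At least one path is unblocked, so d-separation fails.

No — W4 and W5 are not d-separated given {W3, W8}.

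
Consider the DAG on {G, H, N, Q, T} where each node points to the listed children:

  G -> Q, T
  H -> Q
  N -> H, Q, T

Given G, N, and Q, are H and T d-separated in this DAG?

Yes

4 paths connect H and T; each must be blocked for d-separation to hold:
Path 1: H → Q ← G → T
  G is a fork here and G is conditioned on, so the path is blocked at G.
Path 2: H → Q ← N → T
  N is a fork here and N is conditioned on, so the path is blocked at N.
Path 3: H ← N → T
  N is a fork here and N is conditioned on, so the path is blocked at N.
Path 4: H ← N → Q ← G → T
  N is a fork here and N is conditioned on, so the path is blocked at N.
Since every path is blocked, d-separation holds.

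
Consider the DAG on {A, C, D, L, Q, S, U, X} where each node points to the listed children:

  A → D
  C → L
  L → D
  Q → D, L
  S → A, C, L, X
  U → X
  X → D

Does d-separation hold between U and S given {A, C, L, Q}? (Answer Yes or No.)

Yes — U and S are d-separated given {A, C, L, Q}.

We examine all 6 paths between U and S:
Path 1: U → X → D ← A ← S
  D is a collider here and neither D nor any of its descendants is conditioned on, so the collider stays closed — the path is blocked at D.
Path 2: U → X → D ← L ← C ← S
  D is a collider here and neither D nor any of its descendants is conditioned on, so the collider stays closed — the path is blocked at D.
Path 3: U → X → D ← L ← S
  D is a collider here and neither D nor any of its descendants is conditioned on, so the collider stays closed — the path is blocked at D.
Path 4: U → X → D ← Q → L ← C ← S
  D is a collider here and neither D nor any of its descendants is conditioned on, so the collider stays closed — the path is blocked at D.
Path 5: U → X → D ← Q → L ← S
  D is a collider here and neither D nor any of its descendants is conditioned on, so the collider stays closed — the path is blocked at D.
Path 6: U → X ← S
  X is a collider here and neither X nor any of its descendants is conditioned on, so the collider stays closed — the path is blocked at X.
All paths are blocked; U ⊥ S | {A, C, L, Q} holds.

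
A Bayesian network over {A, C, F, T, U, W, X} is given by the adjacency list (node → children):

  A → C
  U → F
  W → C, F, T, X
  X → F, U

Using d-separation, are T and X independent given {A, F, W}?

We examine all 3 paths between T and X:
  1. T ← W → X — W:fork[blocks] ⇒ blocked
  2. T ← W → F ← X — W:fork[blocks]; F:collider[open] ⇒ blocked
  3. T ← W → F ← U ← X — W:fork[blocks]; F:collider[open]; U:chain[open] ⇒ blocked
Since every path is blocked, d-separation holds.

Yes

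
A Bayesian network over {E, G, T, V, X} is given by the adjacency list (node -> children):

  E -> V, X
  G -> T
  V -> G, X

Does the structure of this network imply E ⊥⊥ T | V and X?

Enumerating the 2 paths from E to T and testing each for blocking by {V, X}:
Path 1: E → X ← V → G → T
  V is a fork here and V is conditioned on, so the path is blocked at V.
Path 2: E → V → G → T
  V is a chain here and V is conditioned on, so the path is blocked at V.
Every path is blocked, so E and T are d-separated given {V, X}.

Yes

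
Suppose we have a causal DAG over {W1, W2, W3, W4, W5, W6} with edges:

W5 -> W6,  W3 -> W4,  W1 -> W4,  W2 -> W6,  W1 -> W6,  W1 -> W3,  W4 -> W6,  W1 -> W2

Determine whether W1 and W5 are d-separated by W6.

No

Enumerating the 4 paths from W1 to W5 and testing each for blocking by {W6}:
Path 1: W1 → W4 → W6 ← W5
  W4 is a chain and W4 is not conditioned on; W6 is a collider and W6 is conditioned on, which opens it — no node blocks this path, so it is active.
Path 2: W1 → W6 ← W5
  W6 is a collider and W6 is conditioned on, which opens it — no node blocks this path, so it is active.
Path 3: W1 → W3 → W4 → W6 ← W5
  W3 is a chain and W3 is not conditioned on; W4 is a chain and W4 is not conditioned on; W6 is a collider and W6 is conditioned on, which opens it — no node blocks this path, so it is active.
Path 4: W1 → W2 → W6 ← W5
  W2 is a chain and W2 is not conditioned on; W6 is a collider and W6 is conditioned on, which opens it — no node blocks this path, so it is active.
Since the path W1 → W4 → W6 ← W5 is active, W1 and W5 are not d-separated given {W6}.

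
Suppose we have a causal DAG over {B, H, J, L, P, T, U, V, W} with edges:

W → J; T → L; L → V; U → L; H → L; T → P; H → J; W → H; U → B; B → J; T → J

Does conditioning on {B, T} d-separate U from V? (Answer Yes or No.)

4 paths connect U and V; each must be blocked for d-separation to hold:
  1. U → L → V — L:chain[open] ⇒ active
  2. U → B → J ← H → L → V — B:chain[blocks]; J:collider[blocks]; H:fork[open]; L:chain[open] ⇒ blocked
  3. U → B → J ← W → H → L → V — B:chain[blocks]; J:collider[blocks]; W:fork[open]; H:chain[open]; L:chain[open] ⇒ blocked
  4. U → B → J ← T → L → V — B:chain[blocks]; J:collider[blocks]; T:fork[blocks]; L:chain[open] ⇒ blocked
At least one path is unblocked, so d-separation fails.

No — U and V are not d-separated given {B, T}.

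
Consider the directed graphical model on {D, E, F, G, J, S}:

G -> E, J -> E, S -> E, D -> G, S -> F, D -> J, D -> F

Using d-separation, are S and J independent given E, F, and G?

Enumerating the 4 paths from S to J and testing each for blocking by {E, F, G}:
Path 1: S → F ← D → J
  F is a collider and F is conditioned on, which opens it; D is a fork and D is not conditioned on — no node blocks this path, so it is active.
Path 2: S → F ← D → G → E ← J
  G is a chain here and G is conditioned on, so the path is blocked at G.
Path 3: S → E ← J
  E is a collider and E is conditioned on, which opens it — no node blocks this path, so it is active.
Path 4: S → E ← G ← D → J
  G is a chain here and G is conditioned on, so the path is blocked at G.
At least one path is unblocked, so d-separation fails.

No — S and J are not d-separated given {E, F, G}.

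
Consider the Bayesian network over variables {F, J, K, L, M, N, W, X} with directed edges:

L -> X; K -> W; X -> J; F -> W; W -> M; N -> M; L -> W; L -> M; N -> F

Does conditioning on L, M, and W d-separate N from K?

We examine all 3 paths between N and K:
  1. N → F → W ← K — F:chain[open]; W:collider[open] ⇒ active
  2. N → M ← L → W ← K — M:collider[open]; L:fork[blocks]; W:collider[open] ⇒ blocked
  3. N → M ← W ← K — M:collider[open]; W:chain[blocks] ⇒ blocked
Because an active path exists, N and K are not d-separated.

No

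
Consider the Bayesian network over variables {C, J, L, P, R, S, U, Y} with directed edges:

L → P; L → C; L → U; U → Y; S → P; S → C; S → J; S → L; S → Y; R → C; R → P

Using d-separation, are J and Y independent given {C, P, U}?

We examine all 6 paths between J and Y:
  1. J ← S → Y — S:fork[open] ⇒ active
  2. J ← S → L → U → Y — S:fork[open]; L:chain[open]; U:chain[blocks] ⇒ blocked
  3. J ← S → P ← L → U → Y — S:fork[open]; P:collider[open]; L:fork[open]; U:chain[blocks] ⇒ blocked
  4. J ← S → P ← R → C ← L → U → Y — S:fork[open]; P:collider[open]; R:fork[open]; C:collider[open]; L:fork[open]; U:chain[blocks] ⇒ blocked
  5. J ← S → C ← L → U → Y — S:fork[open]; C:collider[open]; L:fork[open]; U:chain[blocks] ⇒ blocked
  6. J ← S → C ← R → P ← L → U → Y — S:fork[open]; C:collider[open]; R:fork[open]; P:collider[open]; L:fork[open]; U:chain[blocks] ⇒ blocked
At least one path is unblocked, so d-separation fails.

No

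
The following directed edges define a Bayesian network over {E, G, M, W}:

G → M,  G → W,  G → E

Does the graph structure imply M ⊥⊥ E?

No — M and E are not d-separated given ∅.

There is one path between M and E:
  1. M ← G → E — G:fork[open] ⇒ active
Because an active path exists, M and E are not d-separated.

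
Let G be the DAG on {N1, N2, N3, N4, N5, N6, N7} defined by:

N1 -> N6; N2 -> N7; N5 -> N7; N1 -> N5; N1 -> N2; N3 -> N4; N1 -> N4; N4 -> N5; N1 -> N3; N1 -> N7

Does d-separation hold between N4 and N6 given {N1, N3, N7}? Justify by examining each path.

There are 5 undirected paths between N4 and N6; checking each against the conditioning set {N1, N3, N7}:
  1. N4 → N5 → N7 ← N2 ← N1 → N6 — N5:chain[open]; N7:collider[open]; N2:chain[open]; N1:fork[blocks] ⇒ blocked
  2. N4 → N5 → N7 ← N1 → N6 — N5:chain[open]; N7:collider[open]; N1:fork[blocks] ⇒ blocked
  3. N4 → N5 ← N1 → N6 — N5:collider[open]; N1:fork[blocks] ⇒ blocked
  4. N4 ← N1 → N6 — N1:fork[blocks] ⇒ blocked
  5. N4 ← N3 ← N1 → N6 — N3:chain[blocks]; N1:fork[blocks] ⇒ blocked
Every path is blocked, so N4 and N6 are d-separated given {N1, N3, N7}.

Yes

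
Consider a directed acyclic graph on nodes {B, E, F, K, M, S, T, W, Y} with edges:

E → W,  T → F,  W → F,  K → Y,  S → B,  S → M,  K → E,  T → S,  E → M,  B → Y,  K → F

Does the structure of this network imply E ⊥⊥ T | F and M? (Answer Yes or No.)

6 paths connect E and T; each must be blocked for d-separation to hold:
Path 1: E ← K → Y ← B ← S ← T
  Y is a collider here and neither Y nor any of its descendants is conditioned on, so the collider stays closed — the path is blocked at Y.
Path 2: E ← K → F ← T
  K is a fork and K is not conditioned on; F is a collider and F is conditioned on, which opens it — no node blocks this path, so it is active.
Path 3: E → M ← S → B → Y ← K → F ← T
  Y is a collider here and neither Y nor any of its descendants is conditioned on, so the collider stays closed — the path is blocked at Y.
Path 4: E → M ← S ← T
  M is a collider and M is conditioned on, which opens it; S is a chain and S is not conditioned on — no node blocks this path, so it is active.
Path 5: E → W → F ← K → Y ← B ← S ← T
  Y is a collider here and neither Y nor any of its descendants is conditioned on, so the collider stays closed — the path is blocked at Y.
Path 6: E → W → F ← T
  W is a chain and W is not conditioned on; F is a collider and F is conditioned on, which opens it — no node blocks this path, so it is active.
At least one path is unblocked, so d-separation fails.

No — E and T are not d-separated given {F, M}.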